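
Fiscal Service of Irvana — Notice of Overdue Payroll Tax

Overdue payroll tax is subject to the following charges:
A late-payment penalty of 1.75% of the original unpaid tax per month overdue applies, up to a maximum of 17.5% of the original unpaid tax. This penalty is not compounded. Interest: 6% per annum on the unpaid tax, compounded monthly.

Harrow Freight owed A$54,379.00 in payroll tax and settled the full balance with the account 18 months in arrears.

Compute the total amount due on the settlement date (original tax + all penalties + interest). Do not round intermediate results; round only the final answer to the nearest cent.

A$69,003.09

Penalty (uncapped): 18 × 1.75% × A$54,379.00 = A$17,129.39…; cap = 17.5% × A$54,379.00 = A$9,516.33… → penalty = A$9,516.33…
Interest (6%/yr ÷ 12 = 0.5%/month): A$54,379.00 × ((1 + 0.005)^18 − 1) = A$5,107.7618…
Total = A$54,379.00 + A$9,516.3250 + A$5,107.7618… = A$69,003.09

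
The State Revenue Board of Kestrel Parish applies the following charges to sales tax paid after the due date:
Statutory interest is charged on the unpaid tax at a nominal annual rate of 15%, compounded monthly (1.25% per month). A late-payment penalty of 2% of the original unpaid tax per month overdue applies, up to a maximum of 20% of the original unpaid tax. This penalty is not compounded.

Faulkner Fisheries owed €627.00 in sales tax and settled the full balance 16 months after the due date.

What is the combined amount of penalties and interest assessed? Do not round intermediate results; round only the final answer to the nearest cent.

€263.27

Penalty (uncapped): 16 × 2% × €627.00 = €200.64; cap = 20% × €627.00 = €125.40 → penalty = €125.40
Interest: €627.00 × ((1 + 0.0125)^16 − 1) = €627.00 × 0.2198895… = €137.8707…
Penalties + interest = €125.4000 + €137.8707… = €263.27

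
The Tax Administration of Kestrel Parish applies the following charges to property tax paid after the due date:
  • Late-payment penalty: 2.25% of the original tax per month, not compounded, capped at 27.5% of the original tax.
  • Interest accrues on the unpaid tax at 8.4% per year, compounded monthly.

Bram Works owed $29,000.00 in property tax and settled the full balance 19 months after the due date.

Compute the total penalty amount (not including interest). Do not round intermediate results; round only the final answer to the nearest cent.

Penalty (uncapped): 19 × 2.25% × $29,000.00 = $12,397.50; cap = 27.5% × $29,000.00 = $7,975.00 → penalty = $7,975.00

$7,975.00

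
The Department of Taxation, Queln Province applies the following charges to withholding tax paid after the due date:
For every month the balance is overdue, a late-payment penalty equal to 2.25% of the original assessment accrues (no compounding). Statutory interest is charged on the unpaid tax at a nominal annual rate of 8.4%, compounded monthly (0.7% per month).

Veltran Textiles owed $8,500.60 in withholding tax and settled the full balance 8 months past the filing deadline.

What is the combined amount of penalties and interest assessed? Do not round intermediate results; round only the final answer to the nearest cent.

$2,017.97

Late-payment penalty: 8 × 2.25% × $8,500.60 = $1,530.11…
Interest: $8,500.60 × ((1 + 0.007)^8 − 1) = $8,500.60 × 0.0573914… = $487.8611…
Penalties + interest = $1,530.1080 + $487.8611… = $2,017.97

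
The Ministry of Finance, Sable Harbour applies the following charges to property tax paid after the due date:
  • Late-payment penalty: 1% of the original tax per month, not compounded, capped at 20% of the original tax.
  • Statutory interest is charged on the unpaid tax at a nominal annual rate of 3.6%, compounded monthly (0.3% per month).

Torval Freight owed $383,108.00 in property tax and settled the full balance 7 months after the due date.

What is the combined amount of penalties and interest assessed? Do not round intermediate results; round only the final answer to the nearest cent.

Penalty: 7 × 1% × $383,108.00 = $26,817.56 (below the 20% cap of $76,621.60)
Interest: $383,108.00 × ((1 + 0.003)^7 − 1) = $383,108.00 × 0.0211899… = $8,118.0385…
Penalties + interest = $26,817.5600 + $8,118.0385… = $34,935.60

$34,935.60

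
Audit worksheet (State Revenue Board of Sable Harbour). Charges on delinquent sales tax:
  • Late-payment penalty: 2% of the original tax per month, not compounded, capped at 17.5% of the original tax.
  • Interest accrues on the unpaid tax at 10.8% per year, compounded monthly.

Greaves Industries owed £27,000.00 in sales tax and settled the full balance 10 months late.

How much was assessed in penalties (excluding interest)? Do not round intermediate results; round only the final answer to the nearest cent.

Penalty (uncapped): 10 × 2% × £27,000.00 = £5,400.00; cap = 17.5% × £27,000.00 = £4,725.00 → penalty = £4,725.00

£4,725.00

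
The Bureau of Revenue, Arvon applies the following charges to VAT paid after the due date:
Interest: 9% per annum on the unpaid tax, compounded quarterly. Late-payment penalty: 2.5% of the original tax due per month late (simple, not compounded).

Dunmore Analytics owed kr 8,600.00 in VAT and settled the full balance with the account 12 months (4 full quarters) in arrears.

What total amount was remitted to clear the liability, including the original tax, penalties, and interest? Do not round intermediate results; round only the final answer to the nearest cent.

Late-payment penalty = 2.5% × kr 8,600.00 × 12 mo = kr 2,580.00
Interest (9%/yr ÷ 4 = 2.25%/quarter): kr 8,600.00 × ((1 + 0.0225)^4 − 1) = kr 800.5165…
Total = kr 8,600.00 + kr 2,580.0000 + kr 800.5165… = kr 11,980.52

kr 11,980.52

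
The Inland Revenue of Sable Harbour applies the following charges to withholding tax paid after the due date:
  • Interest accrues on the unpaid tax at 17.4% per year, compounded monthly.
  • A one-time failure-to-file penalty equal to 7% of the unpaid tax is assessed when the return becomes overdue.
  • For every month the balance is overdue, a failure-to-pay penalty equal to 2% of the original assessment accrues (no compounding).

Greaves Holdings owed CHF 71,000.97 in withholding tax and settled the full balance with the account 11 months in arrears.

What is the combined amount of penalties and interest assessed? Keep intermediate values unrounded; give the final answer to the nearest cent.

Failure-to-file penalty: 7% × CHF 71,000.97 = CHF 4,970.07…
Failure-to-pay penalty = 2% × CHF 71,000.97 × 11 mo = CHF 15,620.21…
Interest (17.4%/yr ÷ 12 = 1.45%/month): CHF 71,000.97 × ((1 + 0.0145)^11 − 1) = CHF 12,182.4644…
Penalties + interest = CHF 20,590.2813 + CHF 12,182.4644… = CHF 32,772.75

CHF 32,772.75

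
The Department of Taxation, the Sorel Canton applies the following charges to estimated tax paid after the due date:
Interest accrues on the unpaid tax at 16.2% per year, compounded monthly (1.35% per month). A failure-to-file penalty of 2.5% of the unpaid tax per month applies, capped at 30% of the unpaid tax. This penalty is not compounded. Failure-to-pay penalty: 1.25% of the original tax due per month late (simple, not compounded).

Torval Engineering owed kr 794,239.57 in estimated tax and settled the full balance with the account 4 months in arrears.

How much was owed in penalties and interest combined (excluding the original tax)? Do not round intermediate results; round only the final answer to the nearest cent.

kr 162,901.22

Failure-to-file: 4 × 2.5% × kr 794,239.57 = kr 79,423.96… (under the 30% cap)
Failure-to-pay penalty: 4 × 1.25% × kr 794,239.57 = kr 39,711.98…
Interest: kr 794,239.57 × ((1 + 0.0135)^4 − 1) = kr 794,239.57 × 0.0551034… = kr 43,765.2806…
Penalties + interest = kr 119,135.9355 + kr 43,765.2806… = kr 162,901.22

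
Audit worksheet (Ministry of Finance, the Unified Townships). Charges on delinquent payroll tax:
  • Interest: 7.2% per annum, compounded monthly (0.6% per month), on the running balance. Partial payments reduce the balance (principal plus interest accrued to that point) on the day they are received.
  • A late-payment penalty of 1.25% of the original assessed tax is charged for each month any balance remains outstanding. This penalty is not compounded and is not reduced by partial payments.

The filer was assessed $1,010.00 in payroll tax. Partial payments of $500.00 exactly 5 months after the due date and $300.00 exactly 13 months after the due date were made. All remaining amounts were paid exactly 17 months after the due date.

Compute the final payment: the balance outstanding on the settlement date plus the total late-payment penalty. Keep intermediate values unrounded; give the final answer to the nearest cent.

Balance at month 5: $1,010.0000 × (1 + 0.006)^5 = $1,040.6658…
After $500.00 payment: $1,040.6658… − $500.00 = $540.6658…
Balance at month 13: $540.6658… × (1 + 0.006)^8 = $567.1693…
After $300.00 payment: $567.1693… − $300.00 = $267.1693…
Balance at month 17: $267.1693… × (1 + 0.006)^4 = $273.6393…
Penalty: 17 × 1.25% × $1,010.00 = $214.63…
Final settlement = outstanding balance + penalty = $273.6393… + $214.63… = $488.26

$488.26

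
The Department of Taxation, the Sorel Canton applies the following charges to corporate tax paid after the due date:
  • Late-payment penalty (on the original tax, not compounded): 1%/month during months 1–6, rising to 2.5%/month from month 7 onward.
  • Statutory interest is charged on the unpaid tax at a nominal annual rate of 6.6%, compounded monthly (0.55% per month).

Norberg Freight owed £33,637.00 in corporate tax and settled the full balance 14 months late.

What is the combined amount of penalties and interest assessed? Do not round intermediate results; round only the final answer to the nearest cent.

£11,430.33

Penalty, months 1–6: 6 × 1% × £33,637.00 = £2,018.22
Penalty, months 7–14: 8 × 2.5% × £33,637.00 = £6,727.40
Interest: £33,637.00 × ((1 + 0.0055)^14 − 1) = £33,637.00 × 0.0798142… = £2,684.7115…
Penalties + interest = £8,745.6200 + £2,684.7115… = £11,430.33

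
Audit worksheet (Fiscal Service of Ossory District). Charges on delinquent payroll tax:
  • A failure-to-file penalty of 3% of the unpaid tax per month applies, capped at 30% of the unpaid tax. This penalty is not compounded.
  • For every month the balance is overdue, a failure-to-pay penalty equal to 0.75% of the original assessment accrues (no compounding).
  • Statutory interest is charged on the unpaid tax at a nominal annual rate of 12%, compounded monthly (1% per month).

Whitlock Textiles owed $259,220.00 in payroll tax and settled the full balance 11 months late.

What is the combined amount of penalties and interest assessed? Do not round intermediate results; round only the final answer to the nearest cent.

$129,135.20

Failure-to-file: 11 × 3% × $259,220.00 = $85,542.60, capped at 30% × $259,220.00 = $77,766.00
Failure-to-pay penalty: 11 × 0.75% × $259,220.00 = $21,385.65
Interest: $259,220.00 × ((1 + 0.01)^11 − 1) = $259,220.00 × 0.1156683… = $29,983.5488…
Penalties + interest = $99,151.6500 + $29,983.5488… = $129,135.20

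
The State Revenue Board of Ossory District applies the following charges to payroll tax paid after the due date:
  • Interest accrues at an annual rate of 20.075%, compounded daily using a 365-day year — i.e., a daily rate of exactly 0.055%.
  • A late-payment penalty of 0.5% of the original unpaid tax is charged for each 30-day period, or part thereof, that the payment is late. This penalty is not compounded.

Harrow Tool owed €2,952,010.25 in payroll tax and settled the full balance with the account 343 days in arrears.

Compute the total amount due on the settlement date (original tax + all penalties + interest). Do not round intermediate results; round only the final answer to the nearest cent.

€3,741,837.09

Penalty periods: ⌈343/30⌉ = 12; penalty = 12 × 0.5% × €2,952,010.25 = €177,120.62…
Interest: €2,952,010.25 × ((1 + 0.00055)^343 − 1) = €2,952,010.25 × 0.20755559… = €612,706.2203…
Total = €2,952,010.25 + €177,120.6150 + €612,706.2203… = €3,741,837.09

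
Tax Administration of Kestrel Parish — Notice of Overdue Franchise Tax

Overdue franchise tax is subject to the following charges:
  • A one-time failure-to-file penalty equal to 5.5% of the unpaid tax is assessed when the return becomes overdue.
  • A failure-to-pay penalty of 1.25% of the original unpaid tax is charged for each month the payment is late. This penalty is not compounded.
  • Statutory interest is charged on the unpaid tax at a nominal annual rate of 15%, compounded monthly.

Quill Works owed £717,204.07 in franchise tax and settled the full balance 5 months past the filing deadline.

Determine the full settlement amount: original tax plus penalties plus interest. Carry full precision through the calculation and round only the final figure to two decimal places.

Failure-to-file penalty: 5.5% × £717,204.07 = £39,446.22…
Failure-to-pay penalty = 1.25% × £717,204.07 × 5 mo = £44,825.25…
Interest (15%/yr ÷ 12 = 1.25%/month): £717,204.07 × ((1 + 0.0125)^5 − 1) = £45,959.9814…
Total = £717,204.07 + £84,271.4782… + £45,959.9814… = £847,435.53

£847,435.53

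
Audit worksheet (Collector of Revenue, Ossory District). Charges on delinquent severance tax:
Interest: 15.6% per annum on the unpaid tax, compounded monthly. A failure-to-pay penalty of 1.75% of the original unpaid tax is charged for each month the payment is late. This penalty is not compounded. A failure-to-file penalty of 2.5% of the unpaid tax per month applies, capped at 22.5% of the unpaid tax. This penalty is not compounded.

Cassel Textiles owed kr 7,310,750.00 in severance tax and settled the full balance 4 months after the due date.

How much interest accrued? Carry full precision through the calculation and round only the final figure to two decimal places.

Interest (15.6%/yr ÷ 12 = 1.3%/month): kr 7,310,750.00 × ((1 + 0.013)^4 − 1) = kr 387,636.5562…

kr 387,636.56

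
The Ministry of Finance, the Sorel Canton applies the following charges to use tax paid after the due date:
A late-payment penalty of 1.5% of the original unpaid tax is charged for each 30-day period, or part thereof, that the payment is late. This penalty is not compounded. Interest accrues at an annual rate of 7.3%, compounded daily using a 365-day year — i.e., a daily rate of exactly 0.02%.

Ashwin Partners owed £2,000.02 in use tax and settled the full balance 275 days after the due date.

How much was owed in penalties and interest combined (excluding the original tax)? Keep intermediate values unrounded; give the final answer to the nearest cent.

£413.07

Penalty periods: ⌈275/30⌉ = 10; penalty = 10 × 1.5% × £2,000.02 = £300.00…
Interest: £2,000.02 × ((1 + 0.0002)^275 − 1) = £2,000.02 × 0.05653480… = £113.0707…
Penalties + interest = £300.0030 + £113.0707… = £413.07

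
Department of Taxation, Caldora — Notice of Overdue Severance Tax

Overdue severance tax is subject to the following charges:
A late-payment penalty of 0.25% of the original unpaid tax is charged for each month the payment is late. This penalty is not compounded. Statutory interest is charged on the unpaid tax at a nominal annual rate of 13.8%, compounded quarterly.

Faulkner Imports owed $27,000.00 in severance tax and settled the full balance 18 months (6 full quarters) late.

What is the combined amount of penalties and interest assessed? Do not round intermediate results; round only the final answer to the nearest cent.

$7,308.81

Late-payment penalty: 18 × 0.25% × $27,000.00 = $1,215.00
Interest (13.8%/yr ÷ 4 = 3.45%/quarter): $27,000.00 × ((1 + 0.0345)^6 − 1) = $6,093.8073…
Penalties + interest = $1,215.0000 + $6,093.8073… = $7,308.81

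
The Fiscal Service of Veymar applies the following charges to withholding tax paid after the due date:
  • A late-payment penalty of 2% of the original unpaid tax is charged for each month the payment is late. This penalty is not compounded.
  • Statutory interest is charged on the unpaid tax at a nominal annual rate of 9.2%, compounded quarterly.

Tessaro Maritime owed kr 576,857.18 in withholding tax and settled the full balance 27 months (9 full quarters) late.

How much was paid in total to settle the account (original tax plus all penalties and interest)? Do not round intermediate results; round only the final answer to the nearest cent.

kr 1,019,365.54

Late-payment penalty: 27 × 2% × kr 576,857.18 = kr 311,502.88…
Interest (9.2%/yr ÷ 4 = 2.3%/quarter): kr 576,857.18 × ((1 + 0.023)^9 − 1) = kr 131,005.4836…
Total = kr 576,857.18 + kr 311,502.8772 + kr 131,005.4836… = kr 1,019,365.54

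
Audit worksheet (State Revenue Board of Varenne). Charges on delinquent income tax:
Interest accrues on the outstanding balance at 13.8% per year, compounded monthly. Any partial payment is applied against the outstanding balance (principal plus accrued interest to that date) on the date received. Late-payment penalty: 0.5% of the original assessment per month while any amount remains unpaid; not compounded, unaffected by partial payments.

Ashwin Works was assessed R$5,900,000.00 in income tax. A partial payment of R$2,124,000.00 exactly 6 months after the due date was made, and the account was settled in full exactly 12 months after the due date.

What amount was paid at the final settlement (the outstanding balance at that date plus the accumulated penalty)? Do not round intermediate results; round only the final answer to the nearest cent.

Monthly rate = 13.8% ÷ 12 = 1.15%
Balance at month 6: R$5,900,000.0000 × (1 + 0.0115)^6 = R$6,318,985.1433…
After R$2,124,000.00 payment: R$6,318,985.1433… − R$2,124,000.00 = R$4,194,985.1433…
Balance at month 12: R$4,194,985.1433… × (1 + 0.0115)^6 = R$4,492,889.6265…
Penalty: 12 × 0.5% × R$5,900,000.00 = R$354,000.00
Final settlement = outstanding balance + penalty = R$4,492,889.6265… + R$354,000.00 = R$4,846,889.63

R$4,846,889.63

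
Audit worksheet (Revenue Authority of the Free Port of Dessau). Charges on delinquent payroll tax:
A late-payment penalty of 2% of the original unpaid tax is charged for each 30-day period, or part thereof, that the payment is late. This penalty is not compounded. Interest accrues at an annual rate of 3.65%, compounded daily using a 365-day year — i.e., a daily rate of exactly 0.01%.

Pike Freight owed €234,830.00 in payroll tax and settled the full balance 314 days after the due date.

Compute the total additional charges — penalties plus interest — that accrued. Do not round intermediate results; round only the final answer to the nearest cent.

€59,152.87

Penalty periods: ⌈314/30⌉ = 11; penalty = 11 × 2% × €234,830.00 = €51,662.60
Interest: €234,830.00 × ((1 + 0.0001)^314 − 1) = €234,830.00 × 0.03189656… = €7,490.2693…
Penalties + interest = €51,662.6000 + €7,490.2693… = €59,152.87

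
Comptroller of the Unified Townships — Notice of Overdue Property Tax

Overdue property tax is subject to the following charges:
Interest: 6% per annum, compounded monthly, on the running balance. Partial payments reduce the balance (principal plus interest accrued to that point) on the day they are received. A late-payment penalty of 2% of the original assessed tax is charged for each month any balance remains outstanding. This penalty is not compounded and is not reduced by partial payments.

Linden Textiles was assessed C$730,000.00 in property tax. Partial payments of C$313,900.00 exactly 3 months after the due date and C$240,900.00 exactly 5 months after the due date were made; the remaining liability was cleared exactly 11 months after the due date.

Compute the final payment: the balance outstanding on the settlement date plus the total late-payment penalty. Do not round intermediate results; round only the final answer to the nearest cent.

C$356,873.07

Monthly rate = 6% ÷ 12 = 0.5%
Balance at month 3: C$730,000.0000 × (1 + 0.005)^3 = C$741,004.8413…
After C$313,900.00 payment: C$741,004.8413… − C$313,900.00 = C$427,104.8413…
Balance at month 5: C$427,104.8413… × (1 + 0.005)^2 = C$431,386.5673…
After C$240,900.00 payment: C$431,386.5673… − C$240,900.00 = C$190,486.5673…
Balance at month 11: C$190,486.5673… × (1 + 0.005)^6 = C$196,273.0748…
Penalty: 11 × 2% × C$730,000.00 = C$160,600.00
Final settlement = outstanding balance + penalty = C$196,273.0748… + C$160,600.00 = C$356,873.07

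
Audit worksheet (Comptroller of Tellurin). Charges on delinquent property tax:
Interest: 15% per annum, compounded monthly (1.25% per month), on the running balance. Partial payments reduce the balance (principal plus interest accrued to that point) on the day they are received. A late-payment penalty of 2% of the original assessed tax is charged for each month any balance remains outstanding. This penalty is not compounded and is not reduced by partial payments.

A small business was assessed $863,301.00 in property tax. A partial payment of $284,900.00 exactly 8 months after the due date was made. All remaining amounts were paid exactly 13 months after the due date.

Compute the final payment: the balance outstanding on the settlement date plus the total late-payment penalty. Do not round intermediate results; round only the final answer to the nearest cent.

Balance at month 8: $863,301.0000 × (1 + 0.0125)^8 = $953,503.9556…
After $284,900.00 payment: $953,503.9556… − $284,900.00 = $668,603.9556…
Balance at month 13: $668,603.9556… × (1 + 0.0125)^5 = $711,449.5370…
Penalty: 13 × 2% × $863,301.00 = $224,458.26
Final settlement = outstanding balance + penalty = $711,449.5370… + $224,458.26 = $935,907.80

$935,907.80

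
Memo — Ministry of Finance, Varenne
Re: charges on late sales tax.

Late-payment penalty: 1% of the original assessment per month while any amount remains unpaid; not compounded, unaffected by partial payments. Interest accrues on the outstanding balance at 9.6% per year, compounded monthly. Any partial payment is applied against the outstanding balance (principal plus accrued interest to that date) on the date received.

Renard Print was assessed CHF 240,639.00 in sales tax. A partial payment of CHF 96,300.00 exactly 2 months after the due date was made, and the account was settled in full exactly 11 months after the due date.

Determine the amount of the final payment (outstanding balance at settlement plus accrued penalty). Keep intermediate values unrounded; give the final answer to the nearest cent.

Monthly rate = 9.6% ÷ 12 = 0.8%
Balance at month 2: CHF 240,639.0000 × (1 + 0.008)^2 = CHF 244,504.6249…
After CHF 96,300.00 payment: CHF 244,504.6249… − CHF 96,300.00 = CHF 148,204.6249…
Balance at month 11: CHF 148,204.6249… × (1 + 0.008)^9 = CHF 159,223.2724…
Penalty: 11 × 1% × CHF 240,639.00 = CHF 26,470.29
Final settlement = outstanding balance + penalty = CHF 159,223.2724… + CHF 26,470.29 = CHF 185,693.56

CHF 185,693.56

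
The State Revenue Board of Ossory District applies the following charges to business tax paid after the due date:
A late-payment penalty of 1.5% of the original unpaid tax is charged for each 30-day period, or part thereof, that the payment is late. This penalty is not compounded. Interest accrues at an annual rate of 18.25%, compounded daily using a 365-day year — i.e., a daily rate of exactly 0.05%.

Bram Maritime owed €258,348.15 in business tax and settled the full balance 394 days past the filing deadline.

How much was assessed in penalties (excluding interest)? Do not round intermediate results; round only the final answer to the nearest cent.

Penalty periods: ⌈394/30⌉ = 14; penalty = 14 × 1.5% × €258,348.15 = €54,253.11…

€54,253.11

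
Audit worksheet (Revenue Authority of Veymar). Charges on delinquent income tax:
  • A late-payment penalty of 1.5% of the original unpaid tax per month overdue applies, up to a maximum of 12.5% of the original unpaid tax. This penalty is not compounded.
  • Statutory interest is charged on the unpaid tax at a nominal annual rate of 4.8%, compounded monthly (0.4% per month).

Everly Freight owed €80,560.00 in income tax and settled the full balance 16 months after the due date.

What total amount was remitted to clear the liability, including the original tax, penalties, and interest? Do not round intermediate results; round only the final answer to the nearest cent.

€95,943.44

Penalty (uncapped): 16 × 1.5% × €80,560.00 = €19,334.40; cap = 12.5% × €80,560.00 = €10,070.00 → penalty = €10,070.00
Interest: €80,560.00 × ((1 + 0.004)^16 − 1) = €80,560.00 × 0.0659563… = €5,313.4404…
Total = €80,560.00 + €10,070.0000 + €5,313.4404… = €95,943.44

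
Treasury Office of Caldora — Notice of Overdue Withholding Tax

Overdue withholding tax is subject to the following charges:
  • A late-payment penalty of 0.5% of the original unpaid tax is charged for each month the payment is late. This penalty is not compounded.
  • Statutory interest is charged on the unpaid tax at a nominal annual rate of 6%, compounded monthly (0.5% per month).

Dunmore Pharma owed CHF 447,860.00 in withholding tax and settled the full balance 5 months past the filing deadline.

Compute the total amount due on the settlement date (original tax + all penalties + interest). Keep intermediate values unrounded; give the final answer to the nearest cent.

CHF 470,365.53

Late-payment penalty: 5 × 0.5% × CHF 447,860.00 = CHF 11,196.50
Interest: CHF 447,860.00 × ((1 + 0.005)^5 − 1) = CHF 447,860.00 × 0.0252513… = CHF 11,309.0262…
Total = CHF 447,860.00 + CHF 11,196.5000 + CHF 11,309.0262… = CHF 470,365.53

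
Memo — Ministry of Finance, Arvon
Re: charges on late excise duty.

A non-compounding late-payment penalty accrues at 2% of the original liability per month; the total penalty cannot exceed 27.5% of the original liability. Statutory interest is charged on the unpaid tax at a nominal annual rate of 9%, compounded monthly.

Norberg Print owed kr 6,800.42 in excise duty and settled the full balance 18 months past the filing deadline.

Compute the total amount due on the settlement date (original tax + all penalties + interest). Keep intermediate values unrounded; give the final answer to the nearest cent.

kr 9,649.53

Penalty (uncapped): 18 × 2% × kr 6,800.42 = kr 2,448.15…; cap = 27.5% × kr 6,800.42 = kr 1,870.12… → penalty = kr 1,870.12…
Interest (9%/yr ÷ 12 = 0.75%/month): kr 6,800.42 × ((1 + 0.0075)^18 − 1) = kr 978.9911…
Total = kr 6,800.42 + kr 1,870.1155 + kr 978.9911… = kr 9,649.53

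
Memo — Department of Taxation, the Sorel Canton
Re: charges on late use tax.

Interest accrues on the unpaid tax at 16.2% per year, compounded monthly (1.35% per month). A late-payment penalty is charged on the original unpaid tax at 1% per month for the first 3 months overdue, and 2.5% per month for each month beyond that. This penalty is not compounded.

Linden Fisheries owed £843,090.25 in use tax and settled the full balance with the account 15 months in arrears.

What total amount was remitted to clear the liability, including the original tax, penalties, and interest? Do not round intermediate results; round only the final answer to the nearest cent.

Penalty, months 1–3: 3 × 1% × £843,090.25 = £25,292.71…
Penalty, months 4–15: 12 × 2.5% × £843,090.25 = £252,927.08…
Interest: £843,090.25 × ((1 + 0.0135)^15 − 1) = £843,090.25 × 0.2228024… = £187,842.5619…
Total = £843,090.25 + £278,219.7825 + £187,842.5619… = £1,309,152.59

£1,309,152.59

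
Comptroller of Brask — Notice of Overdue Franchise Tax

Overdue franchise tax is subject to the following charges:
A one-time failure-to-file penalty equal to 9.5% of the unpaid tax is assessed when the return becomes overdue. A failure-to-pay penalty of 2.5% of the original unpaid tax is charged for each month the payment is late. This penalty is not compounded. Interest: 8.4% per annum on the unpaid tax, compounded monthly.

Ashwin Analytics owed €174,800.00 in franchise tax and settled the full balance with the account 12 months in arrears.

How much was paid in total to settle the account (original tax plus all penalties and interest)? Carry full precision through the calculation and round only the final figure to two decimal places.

Failure-to-file penalty: 9.5% × €174,800.00 = €16,606.00
Failure-to-pay penalty = 2.5% × €174,800.00 × 12 mo = €52,440.00
Interest (8.4%/yr ÷ 12 = 0.7%/month): €174,800.00 × ((1 + 0.007)^12 − 1) = €15,261.9037…
Total = €174,800.00 + €69,046.0000 + €15,261.9037… = €259,107.90

€259,107.90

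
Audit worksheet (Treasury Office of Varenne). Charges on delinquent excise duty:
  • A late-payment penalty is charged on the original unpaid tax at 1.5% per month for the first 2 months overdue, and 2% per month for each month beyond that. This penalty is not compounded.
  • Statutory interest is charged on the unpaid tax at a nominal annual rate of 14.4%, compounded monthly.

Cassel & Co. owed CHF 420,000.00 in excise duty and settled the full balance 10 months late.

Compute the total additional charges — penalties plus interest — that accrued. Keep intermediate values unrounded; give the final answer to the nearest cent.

Penalty, months 1–2: 2 × 1.5% × CHF 420,000.00 = CHF 12,600.00
Penalty, months 3–10: 8 × 2% × CHF 420,000.00 = CHF 67,200.00
Interest (14.4%/yr ÷ 12 = 1.2%/month): CHF 420,000.00 × ((1 + 0.012)^10 − 1) = CHF 53,210.5467…
Penalties + interest = CHF 79,800.0000 + CHF 53,210.5467… = CHF 133,010.55

CHF 133,010.55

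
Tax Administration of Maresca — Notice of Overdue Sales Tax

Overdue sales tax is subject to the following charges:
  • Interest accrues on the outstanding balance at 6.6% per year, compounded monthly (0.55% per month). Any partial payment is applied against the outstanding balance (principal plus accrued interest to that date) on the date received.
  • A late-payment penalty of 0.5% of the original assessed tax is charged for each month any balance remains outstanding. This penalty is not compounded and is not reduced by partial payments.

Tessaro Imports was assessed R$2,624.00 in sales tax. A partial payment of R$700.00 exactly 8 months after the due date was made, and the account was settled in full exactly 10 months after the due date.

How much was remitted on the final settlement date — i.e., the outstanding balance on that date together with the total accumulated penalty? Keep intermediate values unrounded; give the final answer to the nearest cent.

R$2,195.42

Balance at month 8: R$2,624.0000 × (1 + 0.0055)^8 = R$2,741.7031…
After R$700.00 payment: R$2,741.7031… − R$700.00 = R$2,041.7031…
Balance at month 10: R$2,041.7031… × (1 + 0.0055)^2 = R$2,064.2236…
Penalty: 10 × 0.5% × R$2,624.00 = R$131.20
Final settlement = outstanding balance + penalty = R$2,064.2236… + R$131.20 = R$2,195.42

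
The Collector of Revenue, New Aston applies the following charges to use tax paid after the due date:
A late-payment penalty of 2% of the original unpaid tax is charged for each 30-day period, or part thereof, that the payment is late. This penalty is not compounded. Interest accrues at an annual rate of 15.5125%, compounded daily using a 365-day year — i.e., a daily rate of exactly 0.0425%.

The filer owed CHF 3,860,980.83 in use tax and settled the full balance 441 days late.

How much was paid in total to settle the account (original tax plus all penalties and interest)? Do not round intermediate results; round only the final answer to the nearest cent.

Penalty periods: ⌈441/30⌉ = 15; penalty = 15 × 2% × CHF 3,860,980.83 = CHF 1,158,294.25…
Interest: CHF 3,860,980.83 × ((1 + 0.000425)^441 − 1) = CHF 3,860,980.83 × 0.20609176… = CHF 795,716.3431…
Total = CHF 3,860,980.83 + CHF 1,158,294.2490 + CHF 795,716.3431… = CHF 5,814,991.42

CHF 5,814,991.42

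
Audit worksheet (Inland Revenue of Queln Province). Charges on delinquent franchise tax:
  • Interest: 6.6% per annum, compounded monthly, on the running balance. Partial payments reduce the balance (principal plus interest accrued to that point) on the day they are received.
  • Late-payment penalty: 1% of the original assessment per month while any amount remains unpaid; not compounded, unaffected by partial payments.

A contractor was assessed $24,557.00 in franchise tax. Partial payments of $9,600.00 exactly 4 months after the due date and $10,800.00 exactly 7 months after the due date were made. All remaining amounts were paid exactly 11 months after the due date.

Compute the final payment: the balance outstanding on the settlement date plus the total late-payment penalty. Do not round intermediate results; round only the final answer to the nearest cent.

$7,770.18

Monthly rate = 6.6% ÷ 12 = 0.55%
Balance at month 4: $24,557.0000 × (1 + 0.0055)^4 = $25,101.7275…
After $9,600.00 payment: $25,101.7275… − $9,600.00 = $15,501.7275…
Balance at month 7: $15,501.7275… × (1 + 0.0055)^3 = $15,758.9153…
After $10,800.00 payment: $15,758.9153… − $10,800.00 = $4,958.9153…
Balance at month 11: $4,958.9153… × (1 + 0.0055)^4 = $5,068.9148…
Penalty: 11 × 1% × $24,557.00 = $2,701.27
Final settlement = outstanding balance + penalty = $5,068.9148… + $2,701.27 = $7,770.18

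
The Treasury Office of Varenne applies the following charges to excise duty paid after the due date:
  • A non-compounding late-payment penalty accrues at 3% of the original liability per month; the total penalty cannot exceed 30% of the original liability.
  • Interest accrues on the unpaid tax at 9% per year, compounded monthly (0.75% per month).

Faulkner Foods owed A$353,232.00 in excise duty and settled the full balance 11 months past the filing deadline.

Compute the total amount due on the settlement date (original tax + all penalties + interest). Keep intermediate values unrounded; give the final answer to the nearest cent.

A$489,461.01

Penalty (uncapped): 11 × 3% × A$353,232.00 = A$116,566.56; cap = 30% × A$353,232.00 = A$105,969.60 → penalty = A$105,969.60
Interest: A$353,232.00 × ((1 + 0.0075)^11 − 1) = A$353,232.00 × 0.0856644… = A$30,259.4125…
Total = A$353,232.00 + A$105,969.6000 + A$30,259.4125… = A$489,461.01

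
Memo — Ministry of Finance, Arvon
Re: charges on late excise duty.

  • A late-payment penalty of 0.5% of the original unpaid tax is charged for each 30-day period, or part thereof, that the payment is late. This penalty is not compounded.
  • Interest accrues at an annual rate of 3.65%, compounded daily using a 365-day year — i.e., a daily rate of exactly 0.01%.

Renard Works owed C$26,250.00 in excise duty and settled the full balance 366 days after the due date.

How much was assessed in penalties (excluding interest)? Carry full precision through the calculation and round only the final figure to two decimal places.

C$1,706.25

Penalty periods: ⌈366/30⌉ = 13; penalty = 13 × 0.5% × C$26,250.00 = C$1,706.25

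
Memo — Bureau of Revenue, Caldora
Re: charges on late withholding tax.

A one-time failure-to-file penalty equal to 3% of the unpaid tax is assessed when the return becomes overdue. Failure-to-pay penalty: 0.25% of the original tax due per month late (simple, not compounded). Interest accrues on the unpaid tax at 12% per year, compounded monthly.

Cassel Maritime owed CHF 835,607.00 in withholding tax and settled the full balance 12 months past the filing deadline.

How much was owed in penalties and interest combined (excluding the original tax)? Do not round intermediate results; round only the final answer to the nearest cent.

CHF 156,112.30

Failure-to-file penalty: 3% × CHF 835,607.00 = CHF 25,068.21
Failure-to-pay penalty: 12 × 0.25% × CHF 835,607.00 = CHF 25,068.21
Interest (12%/yr ÷ 12 = 1%/month): CHF 835,607.00 × ((1 + 0.01)^12 − 1) = CHF 105,975.8830…
Penalties + interest = CHF 50,136.4200 + CHF 105,975.8830… = CHF 156,112.30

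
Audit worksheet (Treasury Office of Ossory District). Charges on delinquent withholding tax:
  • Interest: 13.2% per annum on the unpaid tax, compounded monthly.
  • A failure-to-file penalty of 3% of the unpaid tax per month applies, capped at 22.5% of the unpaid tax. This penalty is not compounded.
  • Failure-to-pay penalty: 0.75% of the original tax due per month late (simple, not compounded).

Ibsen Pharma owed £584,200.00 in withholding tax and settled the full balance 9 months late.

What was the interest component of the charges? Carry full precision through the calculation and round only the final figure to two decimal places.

Interest (13.2%/yr ÷ 12 = 1.1%/month): £584,200.00 × ((1 + 0.011)^9 − 1) = £60,446.9808…

£60,446.98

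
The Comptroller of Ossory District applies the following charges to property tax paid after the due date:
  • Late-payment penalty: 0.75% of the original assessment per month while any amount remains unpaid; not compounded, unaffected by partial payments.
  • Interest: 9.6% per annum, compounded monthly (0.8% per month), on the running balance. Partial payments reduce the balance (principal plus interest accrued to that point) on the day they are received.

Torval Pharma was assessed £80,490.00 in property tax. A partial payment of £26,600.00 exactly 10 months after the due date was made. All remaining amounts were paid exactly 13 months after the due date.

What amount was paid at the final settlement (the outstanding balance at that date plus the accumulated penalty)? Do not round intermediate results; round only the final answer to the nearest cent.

Balance at month 10: £80,490.0000 × (1 + 0.008)^10 = £87,166.0264…
After £26,600.00 payment: £87,166.0264… − £26,600.00 = £60,566.0264…
Balance at month 13: £60,566.0264… × (1 + 0.008)^3 = £62,031.2707…
Penalty: 13 × 0.75% × £80,490.00 = £7,847.78…
Final settlement = outstanding balance + penalty = £62,031.2707… + £7,847.78… = £69,879.05

£69,879.05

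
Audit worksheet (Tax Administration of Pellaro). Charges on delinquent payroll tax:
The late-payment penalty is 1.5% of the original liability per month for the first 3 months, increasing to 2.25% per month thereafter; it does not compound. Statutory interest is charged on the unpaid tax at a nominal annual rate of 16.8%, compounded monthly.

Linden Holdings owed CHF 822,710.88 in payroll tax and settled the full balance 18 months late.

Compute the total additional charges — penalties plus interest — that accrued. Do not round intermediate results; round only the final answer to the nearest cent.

Penalty, months 1–3: 3 × 1.5% × CHF 822,710.88 = CHF 37,021.99…
Penalty, months 4–18: 15 × 2.25% × CHF 822,710.88 = CHF 277,664.92…
Interest (16.8%/yr ÷ 12 = 1.4%/month): CHF 822,710.88 × ((1 + 0.014)^18 − 1) = CHF 233,937.3519…
Penalties + interest = CHF 314,686.9116 + CHF 233,937.3519… = CHF 548,624.26

CHF 548,624.26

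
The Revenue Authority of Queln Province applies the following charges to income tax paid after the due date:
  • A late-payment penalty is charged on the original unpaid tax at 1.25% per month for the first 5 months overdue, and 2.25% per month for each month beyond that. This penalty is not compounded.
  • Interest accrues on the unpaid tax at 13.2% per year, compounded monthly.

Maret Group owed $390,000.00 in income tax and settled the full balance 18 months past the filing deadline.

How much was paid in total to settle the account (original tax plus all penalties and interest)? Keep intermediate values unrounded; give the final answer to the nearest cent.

Penalty, months 1–5: 5 × 1.25% × $390,000.00 = $24,375.00
Penalty, months 6–18: 13 × 2.25% × $390,000.00 = $114,075.00
Interest (13.2%/yr ÷ 12 = 1.1%/month): $390,000.00 × ((1 + 0.011)^18 − 1) = $84,881.6712…
Total = $390,000.00 + $138,450.0000 + $84,881.6712… = $613,331.67

$613,331.67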